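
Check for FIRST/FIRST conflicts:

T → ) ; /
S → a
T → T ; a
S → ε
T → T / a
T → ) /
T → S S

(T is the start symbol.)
A FIRST/FIRST conflict occurs when two productions N → α and N → β for the same non-terminal have FIRST(α) ∩ FIRST(β) ≠ ∅ (with ε ∈ FIRST of a nullable right-hand side, so two nullable alternatives also conflict).

FIRST sets of the non-terminals at (or reachable through a nullable prefix from) the front of some alternative:
  FIRST(T) = { ')', '/', ';', 'a', ε }
  FIRST(S) = { 'a', ε }

Productions for T:
  T → ) ; /: FIRST = { ')' }
  T → T ; a: FIRST = { ')', '/', ';', 'a' }
  T → T / a: FIRST = { ')', '/', ';', 'a' }
  T → ) /: FIRST = { ')' }
  T → S S: FIRST = { 'a', ε }
Productions for S:
  S → a: FIRST = { 'a' }
  S → ε: FIRST = { ε }

Conflict for T: T → ) ; / and T → T ; a
  Overlap: { ')' }
Conflict for T: T → ) ; / and T → T / a
  Overlap: { ')' }
Conflict for T: T → ) ; / and T → ) /
  Overlap: { ')' }
Conflict for T: T → T ; a and T → T / a
  Overlap: { ')', '/', ';', 'a' }
Conflict for T: T → T ; a and T → ) /
  Overlap: { ')' }
Conflict for T: T → T ; a and T → S S
  Overlap: { 'a' }
Conflict for T: T → T / a and T → ) /
  Overlap: { ')' }
Conflict for T: T → T / a and T → S S
  Overlap: { 'a' }

Answer: Yes. T → ')' ';' '/' / T → T ';' a on { ')' }; T → ')' ';' '/' / T → T '/' a on { ')' }; T → ')' ';' '/' / T → ')' '/' on { ')' }; T → T ';' a / T → T '/' a on { ')', '/', ';', 'a' }; T → T ';' a / T → ')' '/' on { ')' }; T → T ';' a / T → S S on { 'a' }; T → T '/' a / T → ')' '/' on { ')' }; T → T '/' a / T → S S on { 'a' }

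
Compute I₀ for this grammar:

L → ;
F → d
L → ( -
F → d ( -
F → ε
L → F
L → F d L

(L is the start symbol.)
First, augment the grammar with L' → L
I₀ = CLOSURE({ [L' → . L] }):
  [L' → . L] has the dot before L: add [L → . ;], [L → . ( -], [L → . F], [L → . F d L]
  [L → . F] has the dot before F: add [F → . d], [F → . d ( -], [F → .]
No further items can be added.

I₀ = { [F → . d ( -], [F → . d], [F → .], [L → . ( -], [L → . ;], [L → . F d L], [L → . F], [L' → . L] }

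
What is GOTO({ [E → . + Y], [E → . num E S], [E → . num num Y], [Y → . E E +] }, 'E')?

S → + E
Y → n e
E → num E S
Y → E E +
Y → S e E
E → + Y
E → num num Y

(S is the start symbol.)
GOTO(I, 'E') = CLOSURE({ [A → αX.β] : [A → α.Xβ] ∈ I, X = 'E' })

Items with dot before 'E', with the dot advanced:
  [Y → . E E +] → [Y → E . E +]
Closure of the advanced items:
  [Y → E . E +] has the dot before E: add [E → . num E S], [E → . + Y], [E → . num num Y]

GOTO = { [E → . + Y], [E → . num E S], [E → . num num Y], [Y → E . E +] }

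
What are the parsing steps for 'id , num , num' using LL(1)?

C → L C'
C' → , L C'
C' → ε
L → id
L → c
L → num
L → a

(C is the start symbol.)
Stack is shown with the top on the left.

Stack     Input             Action
----------------------------------
C $       id , num , num $  output C → L C'
L C' $    id , num , num $  output L → id
id C' $   id , num , num $  match 'id'
C' $      , num , num $     output C' → , L C'
, L C' $  , num , num $     match ','
L C' $    num , num $       output L → num
num C' $  num , num $       match 'num'
C' $      , num $           output C' → , L C'
, L C' $  , num $           match ','
L C' $    num $             output L → num
num C' $  num $             match 'num'
C' $      $                 output C' → ε
$         $                 accept

The string is accepted.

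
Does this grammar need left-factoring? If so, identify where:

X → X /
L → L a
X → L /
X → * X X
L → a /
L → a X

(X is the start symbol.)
Left-factoring is needed when two productions for the same non-terminal
share a common prefix on the right-hand side.

Productions for X:
  X → X /
  X → L /
  X → * X X
Productions for L:
  L → L a
  L → a /
  L → a X

Found common prefix 'a' in productions for L

Answer: Yes, L has productions with common prefix 'a'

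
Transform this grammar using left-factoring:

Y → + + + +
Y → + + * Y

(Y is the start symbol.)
Left-factoring transforms A → αβ₁ | αβ₂ into A → αA' and A' → β₁ | β₂
(α is the longest common prefix among the alternatives). Repeat until
no nonterminal has two alternatives with a common prefix.

Round 1: Y has alternatives sharing prefix '+ +'. Introduce Y': Y → + + Y'
  Add: Y' → + +
  Add: Y' → * Y

No remaining common prefixes — done.

Resulting grammar:
Y → + + Y'
Y' → + +
Y' → * Y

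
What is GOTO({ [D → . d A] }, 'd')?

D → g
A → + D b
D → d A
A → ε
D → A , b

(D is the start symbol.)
{ [A → . + D b], [A → .], [D → d . A] }

GOTO(I, 'd') = CLOSURE({ [A → αX.β] : [A → α.Xβ] ∈ I, X = 'd' })

Items with dot before 'd', with the dot advanced:
  [D → . d A] → [D → d . A]
Closure of the advanced items:
  [D → d . A] has the dot before A: add [A → . + D b], [A → .]

GOTO = { [A → . + D b], [A → .], [D → d . A] }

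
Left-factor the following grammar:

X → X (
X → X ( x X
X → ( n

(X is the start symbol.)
Left-factoring transforms A → αβ₁ | αβ₂ into A → αA' and A' → β₁ | β₂
(α is the longest common prefix among the alternatives). Repeat until
no nonterminal has two alternatives with a common prefix.

Round 1: X has alternatives sharing prefix 'X ('. Introduce X': X → X ( X'
  Add: X' → ε
  Add: X' → x X

No remaining common prefixes — done.

Resulting grammar:
X → X ( X'
X' → ε
X' → x X
X → ( n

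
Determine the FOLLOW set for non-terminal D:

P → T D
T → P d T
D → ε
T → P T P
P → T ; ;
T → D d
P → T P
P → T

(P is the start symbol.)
To compute FOLLOW(D), find every occurrence of D on a right-hand side N → α D β: add FIRST(β) \ {ε}, and if β is empty or nullable also add FOLLOW(N). Iterate to a fixed point.

In P → T D: D is at the end, add FOLLOW(P)
In T → D d: D is followed by d, add FIRST(d) \ {ε} = { 'd' }

The FOLLOW sets referred to above (computed the same way, to a fixed point):
  FOLLOW(P) = { $, ';', 'd' }

Taking the union: FOLLOW(D) = { $, ';', 'd' }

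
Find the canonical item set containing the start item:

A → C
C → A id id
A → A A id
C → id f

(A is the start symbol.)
{ [A → . A A id], [A → . C], [A' → . A], [C → . A id id], [C → . id f] }

First, augment the grammar with A' → A
I₀ = CLOSURE({ [A' → . A] }):
  [A' → . A] has the dot before A: add [A → . C], [A → . A A id]
  [A → . C] has the dot before C: add [C → . A id id], [C → . id f]
No further items can be added.

I₀ = { [A → . A A id], [A → . C], [A' → . A], [C → . A id id], [C → . id f] }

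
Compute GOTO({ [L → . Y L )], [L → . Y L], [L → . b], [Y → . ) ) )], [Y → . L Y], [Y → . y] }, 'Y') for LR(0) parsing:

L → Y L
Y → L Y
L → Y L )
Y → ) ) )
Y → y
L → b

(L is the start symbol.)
{ [L → . Y L )], [L → . Y L], [L → . b], [L → Y . L )], [L → Y . L], [Y → . ) ) )], [Y → . L Y], [Y → . y] }

GOTO(I, 'Y') = CLOSURE({ [A → αX.β] : [A → α.Xβ] ∈ I, X = 'Y' })

Items with dot before 'Y', with the dot advanced:
  [L → . Y L] → [L → Y . L]
  [L → . Y L )] → [L → Y . L )]
Closure of the advanced items:
  [L → Y . L] has the dot before L: add [L → . Y L], [L → . Y L )], [L → . b]
  [L → . Y L] has the dot before Y: add [Y → . L Y], [Y → . ) ) )], [Y → . y]

GOTO = { [L → . Y L )], [L → . Y L], [L → . b], [L → Y . L )], [L → Y . L], [Y → . ) ) )], [Y → . L Y], [Y → . y] }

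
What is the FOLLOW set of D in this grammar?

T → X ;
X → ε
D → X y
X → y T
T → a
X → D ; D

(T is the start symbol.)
To compute FOLLOW(D), find every occurrence of D on a right-hand side N → α D β: add FIRST(β) \ {ε}, and if β is empty or nullable also add FOLLOW(N). Iterate to a fixed point.

In X → D ; D: D is followed by ';' D, add FIRST(';' D) \ {ε} = { ';' }
In X → D ; D: D is at the end, add FOLLOW(X)

The FOLLOW sets referred to above (computed the same way, to a fixed point):
  FOLLOW(X) = { ';', 'y' }

Taking the union: FOLLOW(D) = { ';', 'y' }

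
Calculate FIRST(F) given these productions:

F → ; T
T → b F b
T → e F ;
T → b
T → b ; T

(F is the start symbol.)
To compute FIRST(F), examine every production with F on the left-hand side, reading each right-hand side left to right until a non-nullable symbol is reached.

From F → ; T:
  - ';' is a terminal: add ';' and stop

Collecting: FIRST(F) = { ';' }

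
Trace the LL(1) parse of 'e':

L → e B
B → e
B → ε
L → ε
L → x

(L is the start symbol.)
LL(1) parsing maintains a stack (initially the start symbol over $) and the input. At each step: if the stack top is a terminal, match it against the current input token; if it is a non-terminal N, replace it with the RHS of M[N, lookahead] (the unique production whose predict set contains the lookahead).

Stack is shown with the top on the left.

Stack  Input  Action
--------------------
L $    e $    output L → e B
e B $  e $    match 'e'
B $    $      output B → ε
$      $      accept

The string is accepted.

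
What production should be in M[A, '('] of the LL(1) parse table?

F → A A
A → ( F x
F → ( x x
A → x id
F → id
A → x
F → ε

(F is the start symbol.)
To find M[A, '('], we find productions for A where '(' is in the predict set (PREDICT(N → α) = (FIRST(α) \ {ε}) ∪ (FOLLOW(N) if α ⇒* ε)).

A → ( F x: PREDICT = { '(' }
  '(' is in predict set, so this production goes in M[A, '(']
A → x id: PREDICT = { 'x' }
A → x: PREDICT = { 'x' }

M[A, '('] = A → ( F x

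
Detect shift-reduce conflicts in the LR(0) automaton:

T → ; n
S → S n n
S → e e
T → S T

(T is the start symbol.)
No shift-reduce conflicts

A shift-reduce conflict occurs when an LR(0) state has both:
  - a complete (reduce) item [A → α .] (dot at the end), and
  - a shift item [B → β . c γ] (dot before a terminal).

Augment with T' → T and build the canonical LR(0) collection (I0 = CLOSURE({[T' → . T]}), then GOTO on every symbol after a dot until no new states appear). It has 10 states:
  I0: { [S → . S n n], [S → . e e], [T → . ; n], [T → . S T], [T' → . T] }  — shift
  I1: { [T → ; . n] }  — shift
  I2: { [S → . S n n], [S → . e e], [S → S . n n], [T → . ; n], [T → . S T], [T → S . T] }  — shift
  I3: { [T' → T .] }  — accept
  I4: { [S → e . e] }  — shift
  I5: { [S → e e .] }  — reduce
  I6: { [T → S T .] }  — reduce
  I7: { [S → S n . n] }  — shift
  I8: { [S → S n n .] }  — reduce
  I9: { [T → ; n .] }  — reduce

No state contains both a complete item and a shift item.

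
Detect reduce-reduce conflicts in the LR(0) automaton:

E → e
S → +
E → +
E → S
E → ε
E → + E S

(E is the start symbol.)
Augment with E' → E and build the canonical LR(0) collection (I0 = CLOSURE({[E' → . E]}), then GOTO on every symbol after a dot until no new states appear). It has 8 states:
  I0: { [E → . + E S], [E → . +], [E → . S], [E → . e], [E → .], [E' → . E], [S → . +] }  — shift, reduce
  I1: { [E → + . E S], [E → + .], [E → . + E S], [E → . +], [E → . S], [E → . e], [E → .], [S → + .], [S → . +] }  — shift, 3 reduces
  I2: { [E' → E .] }  — accept
  I3: { [E → S .] }  — reduce
  I4: { [E → e .] }  — reduce
  I5: { [E → + E . S], [S → . +] }  — shift
  I6: { [S → + .] }  — reduce
  I7: { [E → + E S .] }  — reduce

I1 contains complete items [E → .], [E → + .], [S → + .] — reduce-reduce conflict.

Answer: Yes — I1: [E → .] vs [E → + .]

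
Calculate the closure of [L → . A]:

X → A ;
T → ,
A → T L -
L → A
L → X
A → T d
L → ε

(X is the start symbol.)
Start with: [L → . A]
  [L → . A] has the dot before A: add [A → . T L -], [A → . T d]
  [A → . T L -] has the dot before T: add [T → . ,]
No further items can be added.

CLOSURE = { [A → . T L -], [A → . T d], [L → . A], [T → . ,] }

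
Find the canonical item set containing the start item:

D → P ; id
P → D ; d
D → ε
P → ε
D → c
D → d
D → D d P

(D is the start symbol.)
First, augment the grammar with D' → D
I₀ = CLOSURE({ [D' → . D] }):
  [D' → . D] has the dot before D: add [D → . P ; id], [D → .], [D → . c], [D → . d], [D → . D d P]
  [D → . P ; id] has the dot before P: add [P → . D ; d], [P → .]
No further items can be added.

I₀ = { [D → . D d P], [D → . P ; id], [D → . c], [D → . d], [D → .], [D' → . D], [P → . D ; d], [P → .] }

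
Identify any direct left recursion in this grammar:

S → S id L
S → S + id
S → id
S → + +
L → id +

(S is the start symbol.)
Yes, S is left-recursive

Direct left recursion occurs when N → N α for some non-terminal N (the right-hand side begins with the left-hand side itself).

S → S id L: LEFT RECURSIVE (starts with S)
S → S + id: LEFT RECURSIVE (starts with S)
S → id: starts with id
S → + +: starts with '+'
L → id +: starts with id

The grammar has direct left recursion on: S.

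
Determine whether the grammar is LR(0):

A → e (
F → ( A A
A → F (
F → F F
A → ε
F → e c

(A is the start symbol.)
No. Shift-reduce conflict between [A → .] and [A → . e (]

Augment with A' → A and build the canonical LR(0) collection (I0 = CLOSURE({[A' → . A]}), then GOTO on every symbol after a dot until no new states appear). It has 12 states:
  I0: { [A → . F (], [A → . e (], [A → .], [A' → . A], [F → . ( A A], [F → . F F], [F → . e c] }  — shift, reduce
  I1: { [A → . F (], [A → . e (], [A → .], [F → ( . A A], [F → . ( A A], [F → . F F], [F → . e c] }  — shift, reduce
  I2: { [A' → A .] }  — accept
  I3: { [A → F . (], [F → . ( A A], [F → . F F], [F → . e c], [F → F . F] }  — shift
  I4: { [A → e . (], [F → e . c] }  — shift
  I5: { [A → e ( .] }  — reduce
  I6: { [F → e c .] }  — reduce
  I7: { [A → . F (], [A → . e (], [A → .], [A → F ( .], [F → ( . A A], [F → . ( A A], [F → . F F], [F → . e c] }  — shift, 2 reduces
  I8: { [F → . ( A A], [F → . F F], [F → . e c], [F → F . F], [F → F F .] }  — shift, reduce
  I9: { [F → e . c] }  — shift
  I10: { [A → . F (], [A → . e (], [A → .], [F → ( A . A], [F → . ( A A], [F → . F F], [F → . e c] }  — shift, reduce
  I11: { [F → ( A A .] }  — reduce

Conflict in state I0:
  Shift-reduce conflict between [A → .] and [A → . e (]
So the grammar is NOT LR(0).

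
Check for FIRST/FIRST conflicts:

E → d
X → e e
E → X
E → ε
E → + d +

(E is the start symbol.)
No FIRST/FIRST conflicts.

A FIRST/FIRST conflict occurs when two productions N → α and N → β for the same non-terminal have FIRST(α) ∩ FIRST(β) ≠ ∅ (with ε ∈ FIRST of a nullable right-hand side, so two nullable alternatives also conflict).

FIRST sets of the non-terminals at (or reachable through a nullable prefix from) the front of some alternative:
  FIRST(X) = { 'e' }

Productions for E:
  E → d: FIRST = { 'd' }
  E → X: FIRST = { 'e' }
  E → ε: FIRST = { ε }
  E → + d +: FIRST = { '+' }
X has only one production, so no FIRST/FIRST conflict is possible there.

All alternatives of each non-terminal have pairwise disjoint FIRST sets.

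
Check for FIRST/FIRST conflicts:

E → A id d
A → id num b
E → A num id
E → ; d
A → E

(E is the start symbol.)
Yes. E → A id d / E → A num id on { ';', 'id' }; E → A id d / E → ';' d on { ';' }; E → A num id / E → ';' d on { ';' }; A → id num b / A → E on { 'id' }

A FIRST/FIRST conflict occurs when two productions N → α and N → β for the same non-terminal have FIRST(α) ∩ FIRST(β) ≠ ∅ (with ε ∈ FIRST of a nullable right-hand side, so two nullable alternatives also conflict).

FIRST sets of the non-terminals at (or reachable through a nullable prefix from) the front of some alternative:
  FIRST(A) = { ';', 'id' }
  FIRST(E) = { ';', 'id' }

Productions for E:
  E → A id d: FIRST = { ';', 'id' }
  E → A num id: FIRST = { ';', 'id' }
  E → ; d: FIRST = { ';' }
Productions for A:
  A → id num b: FIRST = { 'id' }
  A → E: FIRST = { ';', 'id' }

Conflict for E: E → A id d and E → A num id
  Overlap: { ';', 'id' }
Conflict for E: E → A id d and E → ; d
  Overlap: { ';' }
Conflict for E: E → A num id and E → ; d
  Overlap: { ';' }
Conflict for A: A → id num b and A → E
  Overlap: { 'id' }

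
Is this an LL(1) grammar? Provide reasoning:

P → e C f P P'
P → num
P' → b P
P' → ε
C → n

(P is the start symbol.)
No. Predict set conflict for P': { 'b' }

A grammar is LL(1) if for each non-terminal N with multiple productions, the predict sets of those productions are pairwise disjoint, where PREDICT(N → α) = (FIRST(α) \ {ε}) ∪ (FOLLOW(N) if α ⇒* ε).

Relevant sets:
  FOLLOW(P') = { $, 'b' }

For P:
  PREDICT(P → e C f P P') = { 'e' }
  PREDICT(P → num) = { 'num' }
For P':
  PREDICT(P' → b P) = { 'b' }
  PREDICT(P' → ε) = { $, 'b' }
C has a single production, so nothing to check there.

Conflict found: Predict set conflict for P': { 'b' }
The grammar is NOT LL(1).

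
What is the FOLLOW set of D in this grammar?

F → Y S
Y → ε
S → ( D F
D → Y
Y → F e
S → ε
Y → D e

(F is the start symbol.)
In S → ( D F: D is followed by F, add FIRST(F) \ {ε} = { '(', 'e' }
  F is nullable, so also add FOLLOW(S)
In Y → D e: D is followed by e, add FIRST(e) \ {ε} = { 'e' }

The FOLLOW sets referred to above (computed the same way, to a fixed point):
  FOLLOW(S) = { $, 'e' }

Taking the union: FOLLOW(D) = { $, '(', 'e' }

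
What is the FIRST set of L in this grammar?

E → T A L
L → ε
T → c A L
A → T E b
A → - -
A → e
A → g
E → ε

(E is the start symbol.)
{ ε }

From L → ε:
  - ε-production, so ε ∈ FIRST(L)

Collecting: FIRST(L) = { ε }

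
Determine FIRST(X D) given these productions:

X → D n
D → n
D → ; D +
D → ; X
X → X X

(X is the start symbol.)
{ ';', 'n' }

FIRST sets of the non-terminals involved (from the grammar, by fixed-point iteration):
  FIRST(X) = { ';', 'n' }

To compute FIRST(X D), process the symbols left to right:
Symbol X is a non-terminal. Add FIRST(X) \ {ε} = { ';', 'n' }
X is not nullable (ε ∉ FIRST(X)), so stop here.
FIRST(X D) = { ';', 'n' }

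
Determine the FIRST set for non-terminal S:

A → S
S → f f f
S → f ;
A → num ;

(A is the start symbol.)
From S → f f f:
  - f is a terminal: add 'f' and stop
From S → f ;:
  - f is a terminal: add 'f' and stop

Collecting: FIRST(S) = { 'f' }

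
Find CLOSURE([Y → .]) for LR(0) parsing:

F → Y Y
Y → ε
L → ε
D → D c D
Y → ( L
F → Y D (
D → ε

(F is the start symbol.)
To compute CLOSURE, for each item [A → α.Bβ] where B is a non-terminal, add [B → .γ] for all productions B → γ; repeat for the newly added items until nothing changes.

Start with: [Y → .]
The dot is at the end, so nothing is added.

CLOSURE = { [Y → .] }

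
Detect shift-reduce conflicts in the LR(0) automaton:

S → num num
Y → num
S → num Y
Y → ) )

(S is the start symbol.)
No shift-reduce conflicts

A shift-reduce conflict occurs when an LR(0) state has both:
  - a complete (reduce) item [A → α .] (dot at the end), and
  - a shift item [B → β . c γ] (dot before a terminal).

Augment with S' → S and build the canonical LR(0) collection (I0 = CLOSURE({[S' → . S]}), then GOTO on every symbol after a dot until no new states appear). It has 7 states:
  I0: { [S → . num Y], [S → . num num], [S' → . S] }  — shift
  I1: { [S' → S .] }  — accept
  I2: { [S → num . Y], [S → num . num], [Y → . ) )], [Y → . num] }  — shift
  I3: { [Y → ) . )] }  — shift
  I4: { [S → num Y .] }  — reduce
  I5: { [S → num num .], [Y → num .] }  — 2 reduces
  I6: { [Y → ) ) .] }  — reduce

No state contains both a complete item and a shift item.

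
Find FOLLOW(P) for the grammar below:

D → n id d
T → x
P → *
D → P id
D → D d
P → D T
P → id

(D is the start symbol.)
{ 'id' }

In D → P id: P is followed by id, add FIRST(id) \ {ε} = { 'id' }

Taking the union: FOLLOW(P) = { 'id' }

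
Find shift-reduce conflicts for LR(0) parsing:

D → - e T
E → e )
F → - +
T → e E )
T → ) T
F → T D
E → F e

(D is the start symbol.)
A shift-reduce conflict occurs when an LR(0) state has both:
  - a complete (reduce) item [A → α .] (dot at the end), and
  - a shift item [B → β . c γ] (dot before a terminal).

Augment with D' → D and build the canonical LR(0) collection (I0 = CLOSURE({[D' → . D]}), then GOTO on every symbol after a dot until no new states appear). It has 18 states:
  I0: { [D → . - e T], [D' → . D] }  — shift
  I1: { [D → - . e T] }  — shift
  I2: { [D' → D .] }  — accept
  I3: { [D → - e . T], [T → . ) T], [T → . e E )] }  — shift
  I4: { [T → ) . T], [T → . ) T], [T → . e E )] }  — shift
  I5: { [D → - e T .] }  — reduce
  I6: { [E → . F e], [E → . e )], [F → . - +], [F → . T D], [T → . ) T], [T → . e E )], [T → e . E )] }  — shift
  I7: { [F → - . +] }  — shift
  I8: { [T → e E . )] }  — shift
  I9: { [E → F . e] }  — shift
  I10: { [D → . - e T], [F → T . D] }  — shift
  I11: { [E → . F e], [E → . e )], [E → e . )], [F → . - +], [F → . T D], [T → . ) T], [T → . e E )], [T → e . E )] }  — shift
  I12: { [E → e ) .], [T → ) . T], [T → . ) T], [T → . e E )] }  — shift, reduce
  I13: { [T → ) T .] }  — reduce
  I14: { [F → T D .] }  — reduce
  I15: { [E → F e .] }  — reduce
  I16: { [T → e E ) .] }  — reduce
  I17: { [F → - + .] }  — reduce

I12 contains reduce item [E → e ) .] and shift items [T → . ) T], [T → . e E )] — shift-reduce conflict.

Answer: Yes — I12: [E → e ) .] vs [T → . ) T]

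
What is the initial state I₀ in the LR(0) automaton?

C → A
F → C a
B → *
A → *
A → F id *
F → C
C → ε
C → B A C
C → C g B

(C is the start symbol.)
{ [A → . *], [A → . F id *], [B → . *], [C → . A], [C → . B A C], [C → . C g B], [C → .], [C' → . C], [F → . C a], [F → . C] }

First, augment the grammar with C' → C
I₀ = CLOSURE({ [C' → . C] }):
  [C' → . C] has the dot before C: add [C → . A], [C → .], [C → . B A C], [C → . C g B]
  [C → . A] has the dot before A: add [A → . *], [A → . F id *]
  [C → . B A C] has the dot before B: add [B → . *]
  [A → . F id *] has the dot before F: add [F → . C a], [F → . C]
No further items can be added.

I₀ = { [A → . *], [A → . F id *], [B → . *], [C → . A], [C → . B A C], [C → . C g B], [C → .], [C' → . C], [F → . C a], [F → . C] }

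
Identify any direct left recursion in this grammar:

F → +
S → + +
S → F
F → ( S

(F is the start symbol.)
No direct left recursion

Direct left recursion occurs when N → N α for some non-terminal N (the right-hand side begins with the left-hand side itself).

F → +: starts with '+'
S → + +: starts with '+'
S → F: starts with F
F → ( S: starts with '('

No direct left recursion found.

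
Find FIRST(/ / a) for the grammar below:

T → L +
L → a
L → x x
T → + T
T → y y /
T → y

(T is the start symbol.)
To compute FIRST(/ / a), process the symbols left to right:
Symbol / is a terminal. Add '/' and stop.
FIRST(/ / a) = { '/' }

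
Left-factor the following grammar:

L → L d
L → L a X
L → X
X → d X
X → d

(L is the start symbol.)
L → L L'
L' → d
L' → a X
L → X
X → d X'
X' → X
X' → ε

Left-factoring transforms A → αβ₁ | αβ₂ into A → αA' and A' → β₁ | β₂
(α is the longest common prefix among the alternatives). Repeat until
no nonterminal has two alternatives with a common prefix.

Round 1: L has alternatives sharing prefix 'L'. Introduce L': L → L L'
  Add: L' → d
  Add: L' → a X

Round 2: X has alternatives sharing prefix 'd'. Introduce X': X → d X'
  Add: X' → X
  Add: X' → ε

No remaining common prefixes — done.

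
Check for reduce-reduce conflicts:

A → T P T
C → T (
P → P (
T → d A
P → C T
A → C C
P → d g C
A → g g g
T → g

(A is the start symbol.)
No reduce-reduce conflicts

A reduce-reduce conflict occurs when an LR(0) state has two complete items [A → α .] and [B → β .] — both call for a reduction, and with no lookahead the parser cannot choose between them.

Augment with A' → A and build the canonical LR(0) collection (I0 = CLOSURE({[A' → . A]}), then GOTO on every symbol after a dot until no new states appear). It has 22 states:
  I0: { [A → . C C], [A → . T P T], [A → . g g g], [A' → . A], [C → . T (], [T → . d A], [T → . g] }  — shift
  I1: { [A' → A .] }  — accept
  I2: { [A → C . C], [C → . T (], [T → . d A], [T → . g] }  — shift
  I3: { [A → T . P T], [C → . T (], [C → T . (], [P → . C T], [P → . P (], [P → . d g C], [T → . d A], [T → . g] }  — shift
  I4: { [A → . C C], [A → . T P T], [A → . g g g], [C → . T (], [T → . d A], [T → . g], [T → d . A] }  — shift
  I5: { [A → g . g g], [T → g .] }  — shift, reduce
  I6: { [A → g g . g] }  — shift
  I7: { [A → g g g .] }  — reduce
  I8: { [T → d A .] }  — reduce
  I9: { [C → T ( .] }  — reduce
  I10: { [P → C . T], [T → . d A], [T → . g] }  — shift
  I11: { [A → T P . T], [P → P . (], [T → . d A], [T → . g] }  — shift
  I12: { [C → T . (] }  — shift
  I13: { [A → . C C], [A → . T P T], [A → . g g g], [C → . T (], [P → d . g C], [T → . d A], [T → . g], [T → d . A] }  — shift
  I14: { [T → g .] }  — reduce
  I15: { [A → g . g g], [C → . T (], [P → d g . C], [T → . d A], [T → . g], [T → g .] }  — shift, reduce
  I16: { [P → d g C .] }  — reduce
  I17: { [A → g g . g], [T → g .] }  — shift, reduce
  I18: { [P → P ( .] }  — reduce
  I19: { [A → T P T .] }  — reduce
  I20: { [P → C T .] }  — reduce
  I21: { [A → C C .] }  — reduce

No state contains more than one complete item.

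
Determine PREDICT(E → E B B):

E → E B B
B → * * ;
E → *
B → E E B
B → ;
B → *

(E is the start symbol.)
{ '*' }

PREDICT(E → E B B) = (FIRST(RHS) \ {ε}) ∪ (FOLLOW(E) if ε ∈ FIRST(RHS), i.e. RHS ⇒* ε)
FIRST(E) = { '*' }
FIRST(E B B) = { '*' }
ε ∉ FIRST(E B B), so FOLLOW(E) is not added.
PREDICT(E → E B B) = { '*' }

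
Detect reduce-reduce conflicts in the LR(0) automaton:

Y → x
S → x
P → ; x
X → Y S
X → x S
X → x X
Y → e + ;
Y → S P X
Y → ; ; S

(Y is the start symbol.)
Augment with Y' → Y and build the canonical LR(0) collection (I0 = CLOSURE({[Y' → . Y]}), then GOTO on every symbol after a dot until no new states appear). It has 20 states:
  I0: { [S → . x], [Y → . ; ; S], [Y → . S P X], [Y → . e + ;], [Y → . x], [Y' → . Y] }  — shift
  I1: { [Y → ; . ; S] }  — shift
  I2: { [P → . ; x], [Y → S . P X] }  — shift
  I3: { [Y' → Y .] }  — accept
  I4: { [Y → e . + ;] }  — shift
  I5: { [S → x .], [Y → x .] }  — 2 reduces
  I6: { [Y → e + . ;] }  — shift
  I7: { [Y → e + ; .] }  — reduce
  I8: { [P → ; . x] }  — shift
  I9: { [S → . x], [X → . Y S], [X → . x S], [X → . x X], [Y → . ; ; S], [Y → . S P X], [Y → . e + ;], [Y → . x], [Y → S P . X] }  — shift
  I10: { [Y → S P X .] }  — reduce
  I11: { [S → . x], [X → Y . S] }  — shift
  I12: { [S → . x], [S → x .], [X → . Y S], [X → . x S], [X → . x X], [X → x . S], [X → x . X], [Y → . ; ; S], [Y → . S P X], [Y → . e + ;], [Y → . x], [Y → x .] }  — shift, 2 reduces
  I13: { [P → . ; x], [X → x S .], [Y → S . P X] }  — shift, reduce
  I14: { [X → x X .] }  — reduce
  I15: { [X → Y S .] }  — reduce
  I16: { [S → x .] }  — reduce
  I17: { [P → ; x .] }  — reduce
  I18: { [S → . x], [Y → ; ; . S] }  — shift
  I19: { [Y → ; ; S .] }  — reduce

I5 contains complete items [S → x .], [Y → x .] — reduce-reduce conflict.
I12 contains complete items [S → x .], [Y → x .] — reduce-reduce conflict.

Answer: Yes — I5: [S → x .] vs [Y → x .]; I12: [S → x .] vs [Y → x .]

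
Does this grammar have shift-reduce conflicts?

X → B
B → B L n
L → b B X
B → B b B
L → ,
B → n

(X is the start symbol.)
Yes — I1: [X → B .] vs [B → B . b B]; I7: [B → B b B .] vs [B → B . b B]

A shift-reduce conflict occurs when an LR(0) state has both:
  - a complete (reduce) item [A → α .] (dot at the end), and
  - a shift item [B → β . c γ] (dot before a terminal).

Augment with X' → X and build the canonical LR(0) collection (I0 = CLOSURE({[X' → . X]}), then GOTO on every symbol after a dot until no new states appear). It has 10 states:
  I0: { [B → . B L n], [B → . B b B], [B → . n], [X → . B], [X' → . X] }  — shift
  I1: { [B → B . L n], [B → B . b B], [L → . ,], [L → . b B X], [X → B .] }  — shift, reduce
  I2: { [X' → X .] }  — accept
  I3: { [B → n .] }  — reduce
  I4: { [L → , .] }  — reduce
  I5: { [B → B L . n] }  — shift
  I6: { [B → . B L n], [B → . B b B], [B → . n], [B → B b . B], [L → b . B X] }  — shift
  I7: { [B → . B L n], [B → . B b B], [B → . n], [B → B . L n], [B → B . b B], [B → B b B .], [L → . ,], [L → . b B X], [L → b B . X], [X → . B] }  — shift, reduce
  I8: { [L → b B X .] }  — reduce
  I9: { [B → B L n .] }  — reduce

I1 contains reduce item [X → B .] and shift items [B → B . b B], [L → . ,], [L → . b B X] — shift-reduce conflict.
I7 contains reduce item [B → B b B .] and shift items [B → B . b B], [B → . n], [L → . ,], [L → . b B X] — shift-reduce conflict.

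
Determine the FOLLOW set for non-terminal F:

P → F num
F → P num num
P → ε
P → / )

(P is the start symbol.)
In P → F num: F is followed by num, add FIRST(num) \ {ε} = { 'num' }

Taking the union: FOLLOW(F) = { 'num' }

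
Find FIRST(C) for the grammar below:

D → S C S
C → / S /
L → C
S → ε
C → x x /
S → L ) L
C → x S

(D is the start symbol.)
To compute FIRST(C), examine every production with C on the left-hand side, reading each right-hand side left to right until a non-nullable symbol is reached.

From C → / S /:
  - '/' is a terminal: add '/' and stop
From C → x x /:
  - x is a terminal: add 'x' and stop
From C → x S:
  - x is a terminal: add 'x' and stop

Collecting: FIRST(C) = { '/', 'x' }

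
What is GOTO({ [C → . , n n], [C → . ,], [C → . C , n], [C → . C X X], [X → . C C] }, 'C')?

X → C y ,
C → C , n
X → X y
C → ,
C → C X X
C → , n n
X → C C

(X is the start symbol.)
{ [C → . , n n], [C → . ,], [C → . C , n], [C → . C X X], [C → C . , n], [C → C . X X], [X → . C C], [X → . C y ,], [X → . X y], [X → C . C] }

GOTO(I, 'C') = CLOSURE({ [A → αX.β] : [A → α.Xβ] ∈ I, X = 'C' })

Items with dot before 'C', with the dot advanced:
  [C → . C , n] → [C → C . , n]
  [C → . C X X] → [C → C . X X]
  [X → . C C] → [X → C . C]
Closure of the advanced items:
  [C → C . X X] has the dot before X: add [X → . C y ,], [X → . X y], [X → . C C]
  [X → C . C] has the dot before C: add [C → . C , n], [C → . ,], [C → . C X X], [C → . , n n]

GOTO = { [C → . , n n], [C → . ,], [C → . C , n], [C → . C X X], [C → C . , n], [C → C . X X], [X → . C C], [X → . C y ,], [X → . X y], [X → C . C] }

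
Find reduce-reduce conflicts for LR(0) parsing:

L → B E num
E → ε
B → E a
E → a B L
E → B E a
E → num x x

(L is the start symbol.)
Yes — I11: [B → E a .] vs [E → B E a .]

Augment with L' → L and build the canonical LR(0) collection (I0 = CLOSURE({[L' → . L]}), then GOTO on every symbol after a dot until no new states appear). It has 16 states:
  I0: { [B → . E a], [E → . B E a], [E → . a B L], [E → . num x x], [E → .], [L → . B E num], [L' → . L] }  — shift, reduce
  I1: { [B → . E a], [E → . B E a], [E → . a B L], [E → . num x x], [E → .], [E → B . E a], [L → B . E num] }  — shift, reduce
  I2: { [B → E . a] }  — shift
  I3: { [L' → L .] }  — accept
  I4: { [B → . E a], [E → . B E a], [E → . a B L], [E → . num x x], [E → .], [E → a . B L] }  — shift, reduce
  I5: { [E → num . x x] }  — shift
  I6: { [E → num x . x] }  — shift
  I7: { [E → num x x .] }  — reduce
  I8: { [B → . E a], [E → . B E a], [E → . a B L], [E → . num x x], [E → .], [E → B . E a], [E → a B . L], [L → . B E num] }  — shift, reduce
  I9: { [B → E . a], [E → B E . a] }  — shift
  I10: { [E → a B L .] }  — reduce
  I11: { [B → E a .], [E → B E a .] }  — 2 reduces
  I12: { [B → E a .] }  — reduce
  I13: { [B → . E a], [E → . B E a], [E → . a B L], [E → . num x x], [E → .], [E → B . E a] }  — shift, reduce
  I14: { [B → E . a], [E → B E . a], [L → B E . num] }  — shift
  I15: { [L → B E num .] }  — reduce

I11 contains complete items [B → E a .], [E → B E a .] — reduce-reduce conflict.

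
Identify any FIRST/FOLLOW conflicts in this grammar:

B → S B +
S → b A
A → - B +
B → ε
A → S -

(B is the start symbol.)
No FIRST/FOLLOW conflicts.

A FIRST/FOLLOW conflict occurs when a non-terminal N has a nullable alternative N → β (β ⇒* ε) and another alternative N → α with FIRST(α) ∩ FOLLOW(N) ≠ ∅: on such a lookahead the parser cannot decide between expanding α and letting N vanish via β.

Nullable non-terminals: B.
FIRST sets used below: FIRST(S) = { 'b' }

B: nullable alternative(s) B → ε; FOLLOW(B) = { $, '+' }
  B → S B +: FIRST \ {ε} = { 'b' } — disjoint from FOLLOW(B)
  B → ε: FIRST \ {ε} = { } — this is the only nullable alternative, skip

A, S have no nullable alternative, so no FIRST/FOLLOW check is needed there.

No FIRST/FOLLOW conflicts found.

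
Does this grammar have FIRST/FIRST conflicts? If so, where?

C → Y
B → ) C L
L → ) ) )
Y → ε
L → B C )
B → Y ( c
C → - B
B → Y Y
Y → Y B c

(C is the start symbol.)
Yes. B → ')' C L / B → Y '(' c on { ')' }; B → ')' C L / B → Y Y on { ')' }; B → Y '(' c / B → Y Y on { '(', ')', 'c' }; L → ')' ')' ')' / L → B C ')' on { ')' }

A FIRST/FIRST conflict occurs when two productions N → α and N → β for the same non-terminal have FIRST(α) ∩ FIRST(β) ≠ ∅ (with ε ∈ FIRST of a nullable right-hand side, so two nullable alternatives also conflict).

FIRST sets of the non-terminals at (or reachable through a nullable prefix from) the front of some alternative:
  FIRST(Y) = { '(', ')', 'c', ε }
  FIRST(B) = { '(', ')', 'c', ε }
  FIRST(C) = { '(', ')', '-', 'c', ε }

Productions for C:
  C → Y: FIRST = { '(', ')', 'c', ε }
  C → - B: FIRST = { '-' }
Productions for B:
  B → ) C L: FIRST = { ')' }
  B → Y ( c: FIRST = { '(', ')', 'c' }
  B → Y Y: FIRST = { '(', ')', 'c', ε }
Productions for L:
  L → ) ) ): FIRST = { ')' }
  L → B C ): FIRST = { '(', ')', '-', 'c' }
Productions for Y:
  Y → ε: FIRST = { ε }
  Y → Y B c: FIRST = { '(', ')', 'c' }

Conflict for B: B → ) C L and B → Y ( c
  Overlap: { ')' }
Conflict for B: B → ) C L and B → Y Y
  Overlap: { ')' }
Conflict for B: B → Y ( c and B → Y Y
  Overlap: { '(', ')', 'c' }
Conflict for L: L → ) ) ) and L → B C )
  Overlap: { ')' }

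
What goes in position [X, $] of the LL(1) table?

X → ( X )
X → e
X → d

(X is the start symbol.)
Empty (error entry)

To find M[X, $], we find productions for X where $ is in the predict set (PREDICT(N → α) = (FIRST(α) \ {ε}) ∪ (FOLLOW(N) if α ⇒* ε)).

X → ( X ): PREDICT = { '(' }
X → e: PREDICT = { 'e' }
X → d: PREDICT = { 'd' }

M[X, $] is empty (no production applies)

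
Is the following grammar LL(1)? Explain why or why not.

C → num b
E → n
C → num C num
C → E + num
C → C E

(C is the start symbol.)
Relevant sets:
  FIRST(E) = { 'n' }
  FIRST(C) = { 'n', 'num' }

For C:
  PREDICT(C → num b) = { 'num' }
  PREDICT(C → num C num) = { 'num' }
  PREDICT(C → E '+' num) = { 'n' }
  PREDICT(C → C E) = { 'n', 'num' }
E has a single production, so nothing to check there.

Conflict found: Predict set conflict for C: { 'num' }
The grammar is NOT LL(1).

Answer: No. Predict set conflict for C: { 'num' }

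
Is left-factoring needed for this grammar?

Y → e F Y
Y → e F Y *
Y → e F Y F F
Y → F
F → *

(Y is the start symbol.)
Yes, Y has productions with common prefix 'e F Y'

Left-factoring is needed when two productions for the same non-terminal
share a common prefix on the right-hand side.

Productions for Y:
  Y → e F Y
  Y → e F Y *
  Y → e F Y F F
  Y → F

Found common prefix 'e F Y' in productions for Y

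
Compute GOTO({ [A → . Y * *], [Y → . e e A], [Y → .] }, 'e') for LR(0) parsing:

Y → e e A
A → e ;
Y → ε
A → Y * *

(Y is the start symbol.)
GOTO(I, 'e') = CLOSURE({ [A → αX.β] : [A → α.Xβ] ∈ I, X = 'e' })

Items with dot before 'e', with the dot advanced:
  [Y → . e e A] → [Y → e . e A]
Closure adds nothing (no advanced item has the dot before a non-terminal).

GOTO = { [Y → e . e A] }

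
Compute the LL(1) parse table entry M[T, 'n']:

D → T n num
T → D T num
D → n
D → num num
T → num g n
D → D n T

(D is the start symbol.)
To find M[T, 'n'], we find productions for T where 'n' is in the predict set (PREDICT(N → α) = (FIRST(α) \ {ε}) ∪ (FOLLOW(N) if α ⇒* ε)).

Relevant sets:
  FIRST(D) = { 'n', 'num' }

T → D T num: PREDICT = { 'n', 'num' }
  'n' is in predict set, so this production goes in M[T, 'n']
T → num g n: PREDICT = { 'num' }

M[T, 'n'] = T → D T num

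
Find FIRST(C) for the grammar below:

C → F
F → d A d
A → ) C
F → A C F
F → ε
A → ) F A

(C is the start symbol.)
To compute FIRST(C), examine every production with C on the left-hand side, reading each right-hand side left to right until a non-nullable symbol is reached.

FIRST sets of the other non-terminals involved (by the same procedure, iterated to a fixed point):
  FIRST(F) = { ')', 'd', ε }

From C → F:
  - F is a non-terminal: add FIRST(F) \ {ε} = { ')', 'd' }
    F is nullable and nothing follows, so the whole right-hand side can vanish: ε ∈ FIRST(C)

Collecting: FIRST(C) = { ')', 'd', ε }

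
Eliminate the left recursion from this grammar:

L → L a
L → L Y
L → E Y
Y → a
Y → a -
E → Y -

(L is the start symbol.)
L → E Y L'
L' → a L'
L' → Y L'
L' → ε
Y → a
Y → a -
E → Y -

L is directly left-recursive. The standard transformation for
  A → A α₁ | ... | A α_m | β₁ | ... | β_n
is
  A  → β₁ A' | ... | β_n A'
  A' → α₁ A' | ... | α_m A' | ε

L → E Y becomes L → E Y L'
L → L a becomes L' → a L'
L → L Y becomes L' → Y L'
Add L' → ε

Productions for other non-terminals are unchanged:
  Y → a
  Y → a -
  E → Y -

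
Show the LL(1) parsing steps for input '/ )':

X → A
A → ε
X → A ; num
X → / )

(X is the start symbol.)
Stack is shown with the top on the left.

Stack  Input  Action
--------------------
X $    / ) $  output X → / )
/ ) $  / ) $  match '/'
) $    ) $    match ')'
$      $      accept

The string is accepted.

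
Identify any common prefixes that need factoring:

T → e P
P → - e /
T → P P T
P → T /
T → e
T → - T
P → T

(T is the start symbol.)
Left-factoring is needed when two productions for the same non-terminal
share a common prefix on the right-hand side.

Productions for T:
  T → e P
  T → P P T
  T → e
  T → - T
Productions for P:
  P → - e /
  P → T /
  P → T

Found common prefix 'e' in productions for T
Found common prefix 'T' in productions for P

Answer: Yes, T has productions with common prefix 'e'; P has productions with common prefix 'T'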